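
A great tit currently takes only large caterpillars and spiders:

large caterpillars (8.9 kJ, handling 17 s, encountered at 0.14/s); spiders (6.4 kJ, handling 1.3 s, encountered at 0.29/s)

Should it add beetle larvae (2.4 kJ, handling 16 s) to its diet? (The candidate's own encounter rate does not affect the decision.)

Intake rate on the current diet: R = (0.14×8.9 + 0.29×6.4) / (1 + 0.14×17 + 0.29×1.3) = 3.102/3.757 = 0.8257 kJ/s.
beetle larvae: E/h = 2.4/16 = 0.15 kJ/s.
Since 0.15 < R, time spent handling beetle larvae is better spent searching.

No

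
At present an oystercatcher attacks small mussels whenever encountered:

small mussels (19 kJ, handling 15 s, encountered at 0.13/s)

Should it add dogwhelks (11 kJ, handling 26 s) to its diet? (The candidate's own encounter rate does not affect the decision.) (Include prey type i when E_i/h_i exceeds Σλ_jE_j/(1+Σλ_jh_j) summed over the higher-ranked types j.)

Intake rate on the current diet: R = (0.13×19) / (1 + 0.13×15) = 2.47/2.95 = 0.8373 kJ/s.
dogwhelks: E/h = 11/26 = 0.4231 kJ/s.
Since 0.4231 < R, time spent handling dogwhelks is better spent searching.

No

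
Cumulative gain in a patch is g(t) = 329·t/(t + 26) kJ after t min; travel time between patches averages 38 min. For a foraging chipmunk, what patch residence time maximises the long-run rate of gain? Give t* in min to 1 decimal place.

Maximise g(t)/(T+t): set derivative to zero → g'(t)(T+t) = g(t).
g'(t) = 329·26/(t + 26)². Setting 329·26/(t+26)² = 329t/[(t+26)(38+t)] gives 26(38+t) = t(t+26), so t² = 26×38 = 988.
t* = √988 = 31.43 min.

31.4 min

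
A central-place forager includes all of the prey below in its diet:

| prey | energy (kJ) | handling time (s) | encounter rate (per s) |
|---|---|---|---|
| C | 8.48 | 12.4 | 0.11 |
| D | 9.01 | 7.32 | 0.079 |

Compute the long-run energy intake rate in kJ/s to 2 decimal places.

0.56 kJ/s

Energy encountered per unit search time: 0.11×8.48 + 0.079×9.01 = 1.645 kJ/s.
Handling time per unit search time: 0.11×12.4 + 0.079×7.32 = 1.942.
Rate = 1.645/(1 + 1.942) = 0.559 kJ/s.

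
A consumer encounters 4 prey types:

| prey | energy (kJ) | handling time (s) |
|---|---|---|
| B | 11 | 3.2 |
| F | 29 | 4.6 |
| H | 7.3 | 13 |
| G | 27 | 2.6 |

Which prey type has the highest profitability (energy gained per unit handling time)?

G

Profitability E/h (kJ/s): B = 11/3.2 = 3.44, F = 29/4.6 = 6.3, H = 7.3/13 = 0.562, G = 27/2.6 = 10.4.
Ranked: G > F > B > H.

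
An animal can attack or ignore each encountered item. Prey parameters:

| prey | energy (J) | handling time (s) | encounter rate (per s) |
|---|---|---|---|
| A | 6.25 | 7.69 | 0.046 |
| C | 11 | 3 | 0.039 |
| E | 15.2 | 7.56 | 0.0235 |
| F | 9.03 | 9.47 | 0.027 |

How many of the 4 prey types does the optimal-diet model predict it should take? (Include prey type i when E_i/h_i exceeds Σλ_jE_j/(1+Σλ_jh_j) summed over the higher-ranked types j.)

4

Profitabilities (E/h, J/s): C 3.67, E 2.01, F 0.954, A 0.813. Add prey in this order while the next type's profitability exceeds the intake rate on those already taken.
Rate on top 1: 0.3841. E: 2.01 > 0.3841 → include.
Rate on top 2: 0.6073. F: 0.954 > 0.6073 → include.
Rate on top 3: 0.6644. A: 0.813 > 0.6644 → include.
Optimal diet: C, E, F, A — 4 of 4 types.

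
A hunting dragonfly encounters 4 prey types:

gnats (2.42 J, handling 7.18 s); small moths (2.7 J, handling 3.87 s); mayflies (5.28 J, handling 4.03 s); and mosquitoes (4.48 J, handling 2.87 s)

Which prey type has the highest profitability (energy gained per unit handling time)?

In descending order of E/h:
mosquitoes: 4.48/2.87 = 1.56 J/s
mayflies: 5.28/4.03 = 1.31 J/s
small moths: 2.7/3.87 = 0.698 J/s
gnats: 2.42/7.18 = 0.337 J/s

mosquitoes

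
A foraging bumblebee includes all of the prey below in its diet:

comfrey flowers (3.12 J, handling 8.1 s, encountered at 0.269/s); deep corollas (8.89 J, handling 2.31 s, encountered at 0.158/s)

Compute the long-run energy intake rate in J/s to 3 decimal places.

Energy encountered per unit search time: 0.269×3.12 + 0.158×8.89 = 2.244 J/s.
Handling time per unit search time: 0.269×8.1 + 0.158×2.31 = 2.544.
Rate = 2.244/(1 + 2.544) = 0.6332 J/s.

0.633 J/s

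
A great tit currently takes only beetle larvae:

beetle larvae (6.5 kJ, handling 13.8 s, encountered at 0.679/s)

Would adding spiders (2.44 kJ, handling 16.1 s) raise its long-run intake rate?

Intake rate on the current diet: R = (0.679×6.5) / (1 + 0.679×13.8) = 4.413/10.37 = 0.4256 kJ/s.
Profitability of spiders: 2.44/16.1 = 0.1516 kJ/s.
Since 0.1516 < R, time spent handling spiders is better spent searching.

No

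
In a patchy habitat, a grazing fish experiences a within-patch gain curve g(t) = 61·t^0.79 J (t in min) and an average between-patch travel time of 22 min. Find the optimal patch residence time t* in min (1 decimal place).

82.8 min

Optimal t* satisfies g'(t*) = g(t*)/(T + t*).
g'(t) = 0.79·61·t^-0.21. Setting 0.79·61·t^-0.21 = 61·t^0.79/(22+t) gives 0.79(22+t) = t, so 0.21·t = 0.79×22.
t* = 0.79×22/0.21 = 82.76 min.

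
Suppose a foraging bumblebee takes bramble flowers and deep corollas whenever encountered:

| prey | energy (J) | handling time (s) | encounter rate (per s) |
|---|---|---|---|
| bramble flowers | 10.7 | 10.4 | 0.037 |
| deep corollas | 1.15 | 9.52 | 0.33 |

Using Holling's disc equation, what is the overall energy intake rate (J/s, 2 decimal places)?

R = (0.037×10.7 + 0.33×1.15) / (1 + 0.037×10.4 + 0.33×9.52) = 0.7754/4.526 = 0.1713 J/s.

0.17 J/s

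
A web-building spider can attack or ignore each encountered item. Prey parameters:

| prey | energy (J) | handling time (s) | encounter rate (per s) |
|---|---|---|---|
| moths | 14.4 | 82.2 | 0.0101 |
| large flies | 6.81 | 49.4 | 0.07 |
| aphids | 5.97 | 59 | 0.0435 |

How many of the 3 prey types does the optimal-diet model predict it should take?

2

Rank by E/h (J/s): moths 0.175, large flies 0.138, aphids 0.101. Include each in turn until the next type's E/h falls below the running intake rate.
Rate on top 1: 0.07947. large flies: 0.138 > 0.07947 → include.
Rate on top 2: 0.1176. aphids: 0.101 < 0.1176 → exclude; stop.
Optimal diet: moths, large flies — 2 of 3 types.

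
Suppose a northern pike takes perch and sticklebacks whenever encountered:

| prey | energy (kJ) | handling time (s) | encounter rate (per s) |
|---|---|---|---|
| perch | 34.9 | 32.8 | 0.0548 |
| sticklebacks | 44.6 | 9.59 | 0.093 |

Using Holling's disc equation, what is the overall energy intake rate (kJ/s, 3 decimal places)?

1.643 kJ/s

Energy encountered per unit search time: 0.0548×34.9 + 0.093×44.6 = 6.06 kJ/s.
Handling time per unit search time: 0.0548×32.8 + 0.093×9.59 = 2.689.
Rate = 6.06/(1 + 2.689) = 1.643 kJ/s.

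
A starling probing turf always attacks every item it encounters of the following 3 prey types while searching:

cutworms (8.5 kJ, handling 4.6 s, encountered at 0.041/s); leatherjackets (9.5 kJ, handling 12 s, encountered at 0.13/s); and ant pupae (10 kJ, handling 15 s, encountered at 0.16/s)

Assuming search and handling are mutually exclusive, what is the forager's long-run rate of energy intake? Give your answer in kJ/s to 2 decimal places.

R = Σλ_iE_i / (1 + Σλ_ih_i)
Numerator: 0.041×8.5 + 0.13×9.5 + 0.16×10 = 3.184
Denominator: 1 + 0.041×4.6 + 0.13×12 + 0.16×15 = 5.149
R = 3.184/5.149 = 0.6183 kJ/s

0.62 kJ/s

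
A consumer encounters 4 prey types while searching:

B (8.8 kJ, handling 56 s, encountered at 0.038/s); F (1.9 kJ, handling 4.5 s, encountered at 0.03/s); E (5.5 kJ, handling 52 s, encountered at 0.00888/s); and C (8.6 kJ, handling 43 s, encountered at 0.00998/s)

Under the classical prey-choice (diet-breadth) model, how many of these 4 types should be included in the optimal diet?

3

Rank by E/h (kJ/s): F 0.422, C 0.2, B 0.157, E 0.106. Include each in turn until the next type's E/h falls below the running intake rate.
Rate on top 1: 0.05022. C: 0.2 > 0.05022 → include.
Rate on top 2: 0.09131. B: 0.157 > 0.09131 → include.
Rate on top 3: 0.1293. E: 0.106 < 0.1293 → exclude; stop.
Optimal diet: F, C, B — 3 of 4 types.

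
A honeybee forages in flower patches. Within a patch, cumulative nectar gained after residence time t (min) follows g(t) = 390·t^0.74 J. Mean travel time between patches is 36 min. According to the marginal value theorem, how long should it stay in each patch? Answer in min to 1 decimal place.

Optimal t* satisfies g'(t*) = g(t*)/(T + t*).
g'(t) = 0.74·390·t^-0.26. Setting 0.74·390·t^-0.26 = 390·t^0.74/(36+t) gives 0.74(36+t) = t, so 0.26·t = 0.74×36.
t* = 0.74×36/0.26 = 102.5 min.

102.5 min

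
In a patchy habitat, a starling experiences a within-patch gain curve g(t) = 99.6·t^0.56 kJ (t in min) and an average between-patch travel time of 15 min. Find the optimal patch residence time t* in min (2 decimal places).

19.09 min

Maximise g(t)/(T+t): set derivative to zero → g'(t)(T+t) = g(t).
g'(t) = 0.56·99.6·t^-0.44. Setting 0.56·99.6·t^-0.44 = 99.6·t^0.56/(15+t) gives 0.56(15+t) = t, so 0.44·t = 0.56×15.
t* = 0.56×15/0.44 = 19.09 min.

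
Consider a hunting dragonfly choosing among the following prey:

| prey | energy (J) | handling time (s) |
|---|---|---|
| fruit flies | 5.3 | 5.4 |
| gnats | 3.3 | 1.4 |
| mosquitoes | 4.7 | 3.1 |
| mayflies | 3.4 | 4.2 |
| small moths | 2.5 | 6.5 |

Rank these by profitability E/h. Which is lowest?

small moths

Profitability E/h (J/s): fruit flies = 5.3/5.4 = 0.981, gnats = 3.3/1.4 = 2.36, mosquitoes = 4.7/3.1 = 1.52, mayflies = 3.4/4.2 = 0.81, small moths = 2.5/6.5 = 0.385.
Ranked: gnats > mosquitoes > fruit flies > mayflies > small moths.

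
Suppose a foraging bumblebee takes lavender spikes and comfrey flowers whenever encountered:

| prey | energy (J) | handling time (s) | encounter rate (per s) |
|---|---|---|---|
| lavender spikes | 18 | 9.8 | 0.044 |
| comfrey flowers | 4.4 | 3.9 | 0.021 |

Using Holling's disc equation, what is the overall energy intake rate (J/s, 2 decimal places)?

Energy encountered per unit search time: 0.044×18 + 0.021×4.4 = 0.8844 J/s.
Handling time per unit search time: 0.044×9.8 + 0.021×3.9 = 0.5131.
Rate = 0.8844/(1 + 0.5131) = 0.5845 J/s.

0.58 J/s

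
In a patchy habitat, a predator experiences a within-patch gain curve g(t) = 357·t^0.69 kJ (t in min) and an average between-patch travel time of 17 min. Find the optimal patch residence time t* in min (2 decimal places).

By the marginal value theorem, leave when the instantaneous gain rate g'(t) equals the habitat-wide average g(t)/(T + t).
g'(t) = 0.69·357·t^-0.31. Setting 0.69·357·t^-0.31 = 357·t^0.69/(17+t) gives 0.69(17+t) = t, so 0.31·t = 0.69×17.
t* = 0.69×17/0.31 = 37.84 min.

37.84 min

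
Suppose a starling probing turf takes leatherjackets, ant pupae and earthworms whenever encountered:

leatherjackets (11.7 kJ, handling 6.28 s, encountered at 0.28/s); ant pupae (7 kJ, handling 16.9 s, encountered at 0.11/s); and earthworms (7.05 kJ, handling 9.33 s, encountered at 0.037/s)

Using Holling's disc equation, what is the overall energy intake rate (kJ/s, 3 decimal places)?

0.868 kJ/s

R = (0.28×11.7 + 0.11×7 + 0.037×7.05) / (1 + 0.28×6.28 + 0.11×16.9 + 0.037×9.33) = 4.307/4.963 = 0.8679 kJ/s.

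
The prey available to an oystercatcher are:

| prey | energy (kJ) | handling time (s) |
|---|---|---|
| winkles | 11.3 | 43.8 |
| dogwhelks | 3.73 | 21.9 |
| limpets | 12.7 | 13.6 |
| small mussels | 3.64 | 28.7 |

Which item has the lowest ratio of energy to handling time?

small mussels

Profitability E/h (kJ/s): winkles = 11.3/43.8 = 0.258, dogwhelks = 3.73/21.9 = 0.17, limpets = 12.7/13.6 = 0.934, small mussels = 3.64/28.7 = 0.127.
Ranked: limpets > winkles > dogwhelks > small mussels.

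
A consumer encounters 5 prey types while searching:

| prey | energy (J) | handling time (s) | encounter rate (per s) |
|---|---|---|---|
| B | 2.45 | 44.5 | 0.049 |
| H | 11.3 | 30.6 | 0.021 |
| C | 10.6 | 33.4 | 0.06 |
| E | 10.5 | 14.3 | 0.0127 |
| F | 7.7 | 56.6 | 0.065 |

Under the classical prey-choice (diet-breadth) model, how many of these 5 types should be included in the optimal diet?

E/h in descending order: E 0.734, H 0.369, C 0.317, F 0.136, B 0.0551 J/s. The optimal diet is the largest prefix of this list for which every included type satisfies E_i/h_i > R on the types above it.
Rate on top 1: 0.1129. H: 0.369 > 0.1129 → include.
Rate on top 2: 0.2032. C: 0.317 > 0.2032 → include.
Rate on top 3: 0.263. F: 0.136 < 0.263 → exclude; stop.
Optimal diet: E, H, C — 3 of 5 types.

3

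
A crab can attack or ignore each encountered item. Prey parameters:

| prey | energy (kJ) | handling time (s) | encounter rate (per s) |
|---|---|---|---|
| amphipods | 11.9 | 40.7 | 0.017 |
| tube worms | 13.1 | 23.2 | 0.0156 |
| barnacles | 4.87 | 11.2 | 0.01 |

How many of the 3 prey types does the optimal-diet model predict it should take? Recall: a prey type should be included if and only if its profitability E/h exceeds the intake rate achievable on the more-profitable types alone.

3

Rank by E/h (kJ/s): tube worms 0.565, barnacles 0.435, amphipods 0.292. Include each in turn until the next type's E/h falls below the running intake rate.
Rate on top 1: 0.1501. barnacles: 0.435 > 0.1501 → include.
Rate on top 2: 0.1717. amphipods: 0.292 > 0.1717 → include.
Optimal diet: tube worms, barnacles, amphipods — 3 of 3 types.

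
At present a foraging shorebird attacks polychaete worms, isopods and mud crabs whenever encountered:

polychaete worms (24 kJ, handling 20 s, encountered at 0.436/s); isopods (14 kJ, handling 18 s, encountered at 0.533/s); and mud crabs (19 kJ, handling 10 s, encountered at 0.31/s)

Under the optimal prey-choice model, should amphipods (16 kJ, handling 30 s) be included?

No

Intake rate on the current diet: R = (0.436×24 + 0.533×14 + 0.31×19) / (1 + 0.436×20 + 0.533×18 + 0.31×10) = 23.82/22.41 = 1.063 kJ/s.
amphipods: E/h = 16/30 = 0.5333 kJ/s.
0.5333 < 1.063, so adding amphipods would lower the average — exclude it.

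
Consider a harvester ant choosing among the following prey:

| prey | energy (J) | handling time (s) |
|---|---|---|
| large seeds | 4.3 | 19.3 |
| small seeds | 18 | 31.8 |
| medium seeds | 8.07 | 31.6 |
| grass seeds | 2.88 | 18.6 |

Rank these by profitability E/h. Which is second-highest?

medium seeds

Profitability E/h (J/s): large seeds = 4.3/19.3 = 0.223, small seeds = 18/31.8 = 0.566, medium seeds = 8.07/31.6 = 0.255, grass seeds = 2.88/18.6 = 0.155.
Ranked: small seeds > medium seeds > large seeds > grass seeds.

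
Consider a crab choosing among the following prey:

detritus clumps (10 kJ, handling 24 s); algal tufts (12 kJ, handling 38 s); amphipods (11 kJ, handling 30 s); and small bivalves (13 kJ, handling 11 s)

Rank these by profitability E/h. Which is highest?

In descending order of E/h:
small bivalves: 13/11 = 1.18 kJ/s
detritus clumps: 10/24 = 0.417 kJ/s
amphipods: 11/30 = 0.367 kJ/s
algal tufts: 12/38 = 0.316 kJ/s

small bivalves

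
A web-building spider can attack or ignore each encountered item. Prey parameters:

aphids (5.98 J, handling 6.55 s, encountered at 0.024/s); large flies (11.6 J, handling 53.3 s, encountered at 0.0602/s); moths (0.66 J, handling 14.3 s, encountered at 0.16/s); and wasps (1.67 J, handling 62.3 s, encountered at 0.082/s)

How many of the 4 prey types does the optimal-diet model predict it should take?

Profitabilities (E/h, J/s): aphids 0.913, large flies 0.218, moths 0.0462, wasps 0.0268. Add prey in this order while the next type's profitability exceeds the intake rate on those already taken.
Rate on top 1: 0.124. large flies: 0.218 > 0.124 → include.
Rate on top 2: 0.1928. moths: 0.0462 < 0.1928 → exclude; stop.
Optimal diet: aphids, large flies — 2 of 4 types.

2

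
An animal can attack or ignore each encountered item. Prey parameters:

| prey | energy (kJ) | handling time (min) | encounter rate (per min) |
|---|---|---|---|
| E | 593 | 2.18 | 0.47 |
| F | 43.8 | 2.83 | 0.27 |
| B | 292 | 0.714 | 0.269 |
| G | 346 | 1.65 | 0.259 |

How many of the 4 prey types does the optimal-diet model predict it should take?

Rank by E/h (kJ/min): B 409, E 272, G 210, F 15.5. Include each in turn until the next type's E/h falls below the running intake rate.
Rate on top 1: 65.89. E: 272 > 65.89 → include.
Rate on top 2: 161.2. G: 210 > 161.2 → include.
Rate on top 3: 169. F: 15.5 < 169 → exclude; stop.
Optimal diet: B, E, G — 3 of 4 types.

3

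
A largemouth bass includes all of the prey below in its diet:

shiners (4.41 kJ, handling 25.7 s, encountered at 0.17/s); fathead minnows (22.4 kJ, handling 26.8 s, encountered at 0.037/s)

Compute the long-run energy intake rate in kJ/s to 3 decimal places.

Energy encountered per unit search time: 0.17×4.41 + 0.037×22.4 = 1.579 kJ/s.
Handling time per unit search time: 0.17×25.7 + 0.037×26.8 = 5.361.
Rate = 1.579/(1 + 5.361) = 0.2482 kJ/s.

0.248 kJ/s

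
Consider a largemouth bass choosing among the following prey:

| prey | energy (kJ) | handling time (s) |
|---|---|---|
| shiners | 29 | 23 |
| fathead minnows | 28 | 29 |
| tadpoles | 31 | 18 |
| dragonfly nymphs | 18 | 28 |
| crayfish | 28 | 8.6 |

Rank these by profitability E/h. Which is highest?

crayfish

In descending order of E/h:
crayfish: 28/8.6 = 3.26 kJ/s
tadpoles: 31/18 = 1.72 kJ/s
shiners: 29/23 = 1.26 kJ/s
fathead minnows: 28/29 = 0.966 kJ/s
dragonfly nymphs: 18/28 = 0.643 kJ/s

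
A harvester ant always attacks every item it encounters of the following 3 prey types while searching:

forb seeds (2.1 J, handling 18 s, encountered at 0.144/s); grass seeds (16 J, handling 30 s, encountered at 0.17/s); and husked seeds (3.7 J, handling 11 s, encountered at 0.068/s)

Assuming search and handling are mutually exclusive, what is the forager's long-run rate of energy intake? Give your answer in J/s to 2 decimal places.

0.35 J/s

R = Σλ_iE_i / (1 + Σλ_ih_i)
Numerator: 0.144×2.1 + 0.17×16 + 0.068×3.7 = 3.274
Denominator: 1 + 0.144×18 + 0.17×30 + 0.068×11 = 9.44
R = 3.274/9.44 = 0.3468 J/s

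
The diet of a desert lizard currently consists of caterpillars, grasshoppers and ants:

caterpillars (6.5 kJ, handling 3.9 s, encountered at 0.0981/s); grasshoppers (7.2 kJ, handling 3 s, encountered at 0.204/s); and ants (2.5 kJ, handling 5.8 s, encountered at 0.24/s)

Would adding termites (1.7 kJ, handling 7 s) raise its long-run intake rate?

No

Intake rate on the current diet: R = (0.0981×6.5 + 0.204×7.2 + 0.24×2.5) / (1 + 0.0981×3.9 + 0.204×3 + 0.24×5.8) = 2.706/3.387 = 0.7992 kJ/s.
Profitability of termites: 1.7/7 = 0.2429 kJ/s.
Since 0.2429 < R, time spent handling termites is better spent searching.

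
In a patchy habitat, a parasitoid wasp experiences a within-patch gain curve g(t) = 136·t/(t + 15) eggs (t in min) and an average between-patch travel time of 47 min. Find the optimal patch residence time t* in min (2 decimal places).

By the marginal value theorem, leave when the instantaneous gain rate g'(t) equals the habitat-wide average g(t)/(T + t).
g'(t) = 136·15/(t + 15)². Setting 136·15/(t+15)² = 136t/[(t+15)(47+t)] gives 15(47+t) = t(t+15), so t² = 15×47 = 705.
t* = √705 = 26.55 min.

26.55 min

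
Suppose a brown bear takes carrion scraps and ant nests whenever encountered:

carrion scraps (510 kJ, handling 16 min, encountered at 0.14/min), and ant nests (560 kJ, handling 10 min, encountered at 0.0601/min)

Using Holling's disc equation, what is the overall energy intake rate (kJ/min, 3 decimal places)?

27.351 kJ/min

Energy encountered per unit search time: 0.14×510 + 0.0601×560 = 105.1 kJ/min.
Handling time per unit search time: 0.14×16 + 0.0601×10 = 2.841.
Rate = 105.1/(1 + 2.841) = 27.35 kJ/min.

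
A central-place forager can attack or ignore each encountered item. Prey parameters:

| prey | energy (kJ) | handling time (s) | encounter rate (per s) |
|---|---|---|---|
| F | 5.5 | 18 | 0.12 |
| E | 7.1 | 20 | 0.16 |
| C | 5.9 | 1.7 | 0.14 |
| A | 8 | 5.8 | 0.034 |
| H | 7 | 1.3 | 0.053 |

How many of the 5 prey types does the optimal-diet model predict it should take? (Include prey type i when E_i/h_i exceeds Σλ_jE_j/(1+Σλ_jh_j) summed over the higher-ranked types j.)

Rank by E/h (kJ/s): H 5.38, C 3.47, A 1.38, E 0.355, F 0.306. Include each in turn until the next type's E/h falls below the running intake rate.
Rate on top 1: 0.3471. C: 3.47 > 0.3471 → include.
Rate on top 2: 0.9159. A: 1.38 > 0.9159 → include.
Rate on top 3: 0.9767. E: 0.355 < 0.9767 → exclude; stop.
Optimal diet: H, C, A — 3 of 5 types.

3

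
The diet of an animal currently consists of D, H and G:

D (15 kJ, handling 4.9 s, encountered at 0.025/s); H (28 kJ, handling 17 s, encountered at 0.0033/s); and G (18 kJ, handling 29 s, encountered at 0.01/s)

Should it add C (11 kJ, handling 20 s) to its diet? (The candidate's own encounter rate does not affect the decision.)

Yes

Intake rate on the current diet: R = (0.025×15 + 0.0033×28 + 0.01×18) / (1 + 0.025×4.9 + 0.0033×17 + 0.01×29) = 0.6474/1.469 = 0.4408 kJ/s.
C: E/h = 11/20 = 0.55 kJ/s.
Since 0.55 > R, including C increases the long-run rate.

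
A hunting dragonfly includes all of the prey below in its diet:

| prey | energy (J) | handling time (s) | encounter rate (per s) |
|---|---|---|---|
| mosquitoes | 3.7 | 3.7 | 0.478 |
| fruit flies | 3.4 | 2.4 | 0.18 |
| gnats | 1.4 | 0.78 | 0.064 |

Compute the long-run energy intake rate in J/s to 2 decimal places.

Energy encountered per unit search time: 0.478×3.7 + 0.18×3.4 + 0.064×1.4 = 2.47 J/s.
Handling time per unit search time: 0.478×3.7 + 0.18×2.4 + 0.064×0.78 = 2.251.
Rate = 2.47/(1 + 2.251) = 0.7599 J/s.

0.76 J/s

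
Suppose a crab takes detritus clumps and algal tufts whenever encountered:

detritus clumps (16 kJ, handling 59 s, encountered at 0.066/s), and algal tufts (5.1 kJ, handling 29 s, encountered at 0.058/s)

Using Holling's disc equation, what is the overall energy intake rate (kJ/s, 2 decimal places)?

0.21 kJ/s

R = (0.066×16 + 0.058×5.1) / (1 + 0.066×59 + 0.058×29) = 1.352/6.576 = 0.2056 kJ/s.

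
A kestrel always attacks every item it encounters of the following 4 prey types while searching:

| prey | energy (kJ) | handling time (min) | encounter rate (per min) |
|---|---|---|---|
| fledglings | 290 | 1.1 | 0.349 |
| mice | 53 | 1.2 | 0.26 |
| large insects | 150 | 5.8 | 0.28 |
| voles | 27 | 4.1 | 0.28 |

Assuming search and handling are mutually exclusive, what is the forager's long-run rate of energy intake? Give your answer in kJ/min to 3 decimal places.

R = (0.349×290 + 0.26×53 + 0.28×150 + 0.28×27) / (1 + 0.349×1.1 + 0.26×1.2 + 0.28×5.8 + 0.28×4.1) = 164.6/4.468 = 36.83 kJ/min.

36.829 kJ/min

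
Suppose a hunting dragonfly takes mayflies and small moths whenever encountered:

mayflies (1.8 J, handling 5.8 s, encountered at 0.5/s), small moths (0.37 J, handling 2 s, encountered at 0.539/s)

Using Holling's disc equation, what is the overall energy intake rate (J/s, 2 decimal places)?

R = (0.5×1.8 + 0.539×0.37) / (1 + 0.5×5.8 + 0.539×2) = 1.099/4.978 = 0.2209 J/s.

0.22 J/s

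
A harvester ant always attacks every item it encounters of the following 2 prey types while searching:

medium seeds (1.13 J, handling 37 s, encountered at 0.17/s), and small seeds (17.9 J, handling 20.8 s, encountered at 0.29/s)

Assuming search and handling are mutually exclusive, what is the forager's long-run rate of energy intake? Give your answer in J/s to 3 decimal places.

0.404 J/s

R = Σλ_iE_i / (1 + Σλ_ih_i)
Numerator: 0.17×1.13 + 0.29×17.9 = 5.383
Denominator: 1 + 0.17×37 + 0.29×20.8 = 13.32
R = 5.383/13.32 = 0.4041 J/s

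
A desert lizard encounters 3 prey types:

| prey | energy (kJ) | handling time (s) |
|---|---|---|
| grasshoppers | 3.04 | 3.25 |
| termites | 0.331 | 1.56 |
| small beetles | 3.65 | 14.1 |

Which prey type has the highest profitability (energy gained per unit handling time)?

Profitability E/h (kJ/s): grasshoppers = 3.04/3.25 = 0.935, termites = 0.331/1.56 = 0.212, small beetles = 3.65/14.1 = 0.259.
Ranked: grasshoppers > small beetles > termites.

grasshoppers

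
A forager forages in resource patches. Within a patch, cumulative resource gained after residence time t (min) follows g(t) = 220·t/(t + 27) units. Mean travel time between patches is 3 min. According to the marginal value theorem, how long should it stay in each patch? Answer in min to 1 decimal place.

By the marginal value theorem, leave when the instantaneous gain rate g'(t) equals the habitat-wide average g(t)/(T + t).
g'(t) = 220·27/(t + 27)². Setting 220·27/(t+27)² = 220t/[(t+27)(3+t)] gives 27(3+t) = t(t+27), so t² = 27×3 = 81.
t* = √81 = 9 min.

9.0 min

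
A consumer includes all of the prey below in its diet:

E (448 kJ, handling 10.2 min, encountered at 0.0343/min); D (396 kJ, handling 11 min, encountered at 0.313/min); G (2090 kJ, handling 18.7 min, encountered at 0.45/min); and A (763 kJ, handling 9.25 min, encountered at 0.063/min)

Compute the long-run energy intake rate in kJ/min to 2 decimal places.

81.79 kJ/min

R = Σλ_iE_i / (1 + Σλ_ih_i)
Numerator: 0.0343×448 + 0.313×396 + 0.45×2090 + 0.063×763 = 1128
Denominator: 1 + 0.0343×10.2 + 0.313×11 + 0.45×18.7 + 0.063×9.25 = 13.79
R = 1128/13.79 = 81.79 kJ/min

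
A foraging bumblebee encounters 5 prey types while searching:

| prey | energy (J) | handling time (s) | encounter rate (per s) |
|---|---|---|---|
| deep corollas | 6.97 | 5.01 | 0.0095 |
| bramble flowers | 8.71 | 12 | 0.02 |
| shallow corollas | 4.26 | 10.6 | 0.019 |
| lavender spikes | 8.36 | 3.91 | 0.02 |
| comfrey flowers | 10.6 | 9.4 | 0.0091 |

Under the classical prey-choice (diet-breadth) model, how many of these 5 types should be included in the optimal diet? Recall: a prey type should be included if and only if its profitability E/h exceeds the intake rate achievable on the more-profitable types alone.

5

E/h in descending order: lavender spikes 2.14, deep corollas 1.39, comfrey flowers 1.13, bramble flowers 0.726, shallow corollas 0.402 J/s. The optimal diet is the largest prefix of this list for which every included type satisfies E_i/h_i > R on the types above it.
Rate on top 1: 0.1551. deep corollas: 1.39 > 0.1551 → include.
Rate on top 2: 0.2073. comfrey flowers: 1.13 > 0.2073 → include.
Rate on top 3: 0.2723. bramble flowers: 0.726 > 0.2723 → include.
Rate on top 4: 0.3473. shallow corollas: 0.402 > 0.3473 → include.
Optimal diet: lavender spikes, deep corollas, comfrey flowers, bramble flowers, shallow corollas — 5 of 5 types.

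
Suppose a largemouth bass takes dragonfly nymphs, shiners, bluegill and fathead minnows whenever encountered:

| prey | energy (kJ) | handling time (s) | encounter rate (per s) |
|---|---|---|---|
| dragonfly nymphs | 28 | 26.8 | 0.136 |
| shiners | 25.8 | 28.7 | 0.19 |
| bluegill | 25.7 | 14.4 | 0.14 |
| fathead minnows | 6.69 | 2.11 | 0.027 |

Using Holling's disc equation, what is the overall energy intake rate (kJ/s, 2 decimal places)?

1.03 kJ/s

R = Σλ_iE_i / (1 + Σλ_ih_i)
Numerator: 0.136×28 + 0.19×25.8 + 0.14×25.7 + 0.027×6.69 = 12.49
Denominator: 1 + 0.136×26.8 + 0.19×28.7 + 0.14×14.4 + 0.027×2.11 = 12.17
R = 12.49/12.17 = 1.026 kJ/s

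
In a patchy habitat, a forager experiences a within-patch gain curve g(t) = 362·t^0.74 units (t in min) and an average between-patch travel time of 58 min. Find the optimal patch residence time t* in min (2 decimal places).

Optimal t* satisfies g'(t*) = g(t*)/(T + t*).
g'(t) = 0.74·362·t^-0.26. Setting 0.74·362·t^-0.26 = 362·t^0.74/(58+t) gives 0.74(58+t) = t, so 0.26·t = 0.74×58.
t* = 0.74×58/0.26 = 165.1 min.

165.08 min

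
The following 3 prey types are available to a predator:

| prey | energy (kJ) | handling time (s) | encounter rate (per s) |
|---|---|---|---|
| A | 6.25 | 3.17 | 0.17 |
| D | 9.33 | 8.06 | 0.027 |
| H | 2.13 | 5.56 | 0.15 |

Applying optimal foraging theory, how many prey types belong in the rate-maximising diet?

2

E/h in descending order: A 1.97, D 1.16, H 0.383 kJ/s. The optimal diet is the largest prefix of this list for which every included type satisfies E_i/h_i > R on the types above it.
Rate on top 1: 0.6904. D: 1.16 > 0.6904 → include.
Rate on top 2: 0.7483. H: 0.383 < 0.7483 → exclude; stop.
Optimal diet: A, D — 2 of 3 types.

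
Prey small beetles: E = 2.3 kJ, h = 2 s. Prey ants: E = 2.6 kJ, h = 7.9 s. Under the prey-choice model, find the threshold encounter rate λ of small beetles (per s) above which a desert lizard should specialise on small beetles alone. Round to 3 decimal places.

Drop ants once their profitability E₂/h₂ falls below the rate achievable on small beetles alone: E₂/h₂ = λE₁/(1 + λh₁).
Solve for λ: λE₁h₂ = E₂(1 + λh₁) → λ(E₁h₂ − E₂h₁) = E₂ → λ = E₂/(E₁h₂ − E₂h₁).
λ = 2.6/(2.3×7.9 − 2.6×2) = 2.6/12.97 = 0.2005 per s.

0.200 per s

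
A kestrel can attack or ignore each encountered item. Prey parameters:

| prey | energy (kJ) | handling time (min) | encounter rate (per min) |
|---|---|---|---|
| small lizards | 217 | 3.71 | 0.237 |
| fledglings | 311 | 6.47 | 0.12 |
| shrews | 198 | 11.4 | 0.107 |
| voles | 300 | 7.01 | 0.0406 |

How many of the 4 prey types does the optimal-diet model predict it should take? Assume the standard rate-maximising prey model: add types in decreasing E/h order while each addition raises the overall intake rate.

Profitabilities (E/h, kJ/min): small lizards 58.5, fledglings 48.1, voles 42.8, shrews 17.4. Add prey in this order while the next type's profitability exceeds the intake rate on those already taken.
Rate on top 1: 27.37. fledglings: 48.1 > 27.37 → include.
Rate on top 2: 33.42. voles: 42.8 > 33.42 → include.
Rate on top 3: 34.33. shrews: 17.4 < 34.33 → exclude; stop.
Optimal diet: small lizards, fledglings, voles — 3 of 4 types.

3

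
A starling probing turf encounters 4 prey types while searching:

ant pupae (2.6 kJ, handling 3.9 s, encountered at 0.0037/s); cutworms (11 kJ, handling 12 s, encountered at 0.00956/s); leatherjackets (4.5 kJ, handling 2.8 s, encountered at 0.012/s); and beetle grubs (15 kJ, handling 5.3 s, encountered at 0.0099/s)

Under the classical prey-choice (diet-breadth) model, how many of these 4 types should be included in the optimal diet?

Profitabilities (E/h, kJ/s): beetle grubs 2.83, leatherjackets 1.61, cutworms 0.917, ant pupae 0.667. Add prey in this order while the next type's profitability exceeds the intake rate on those already taken.
Rate on top 1: 0.1411. leatherjackets: 1.61 > 0.1411 → include.
Rate on top 2: 0.1865. cutworms: 0.917 > 0.1865 → include.
Rate on top 3: 0.2562. ant pupae: 0.667 > 0.2562 → include.
Optimal diet: beetle grubs, leatherjackets, cutworms, ant pupae — 4 of 4 types.

4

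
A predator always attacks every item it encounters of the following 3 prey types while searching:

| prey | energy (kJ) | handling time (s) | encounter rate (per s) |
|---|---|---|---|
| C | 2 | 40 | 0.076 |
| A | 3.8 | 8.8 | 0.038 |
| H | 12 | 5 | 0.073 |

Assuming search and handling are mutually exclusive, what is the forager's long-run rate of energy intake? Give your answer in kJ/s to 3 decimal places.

0.247 kJ/s

R = (0.076×2 + 0.038×3.8 + 0.073×12) / (1 + 0.076×40 + 0.038×8.8 + 0.073×5) = 1.172/4.739 = 0.2474 kJ/s.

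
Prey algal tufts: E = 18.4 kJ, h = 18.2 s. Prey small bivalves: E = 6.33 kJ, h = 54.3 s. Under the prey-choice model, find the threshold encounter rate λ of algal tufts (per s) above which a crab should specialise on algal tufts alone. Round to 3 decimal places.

The zero-one rule: include small bivalves iff E₂/h₂ > λE₁/(1+λh₁). Equality gives the switch point.
λE₁h₂ = E₂ + λE₂h₁ ⇒ λ = E₂/(E₁h₂ − E₂h₁) = 6.33/(999.1 − 115.2) = 0.007161 per s.

0.007 per s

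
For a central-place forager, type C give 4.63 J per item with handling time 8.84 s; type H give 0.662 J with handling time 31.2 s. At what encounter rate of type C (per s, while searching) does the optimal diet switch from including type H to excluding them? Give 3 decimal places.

Drop type H once their profitability E₂/h₂ falls below the rate achievable on type C alone: E₂/h₂ = λE₁/(1 + λh₁).
Solve for λ: λE₁h₂ = E₂(1 + λh₁) → λ(E₁h₂ − E₂h₁) = E₂ → λ = E₂/(E₁h₂ − E₂h₁).
λ = 0.662/(4.63×31.2 − 0.662×8.84) = 0.662/138.6 = 0.004776 per s.

0.005 per s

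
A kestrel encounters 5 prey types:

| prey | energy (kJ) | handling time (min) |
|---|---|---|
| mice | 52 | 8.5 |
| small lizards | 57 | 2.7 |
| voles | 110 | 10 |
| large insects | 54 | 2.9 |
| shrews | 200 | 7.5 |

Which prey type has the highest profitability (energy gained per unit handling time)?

Profitability E/h (kJ/min): mice = 52/8.5 = 6.12, small lizards = 57/2.7 = 21.1, voles = 110/10 = 11, large insects = 54/2.9 = 18.6, shrews = 200/7.5 = 26.7.
Ranked: shrews > small lizards > large insects > voles > mice.

shrews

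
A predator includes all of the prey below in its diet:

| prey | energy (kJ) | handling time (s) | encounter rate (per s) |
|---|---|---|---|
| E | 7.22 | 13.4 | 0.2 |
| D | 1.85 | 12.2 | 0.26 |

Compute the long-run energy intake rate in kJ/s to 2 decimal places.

0.28 kJ/s

R = Σλ_iE_i / (1 + Σλ_ih_i)
Numerator: 0.2×7.22 + 0.26×1.85 = 1.925
Denominator: 1 + 0.2×13.4 + 0.26×12.2 = 6.852
R = 1.925/6.852 = 0.2809 kJ/s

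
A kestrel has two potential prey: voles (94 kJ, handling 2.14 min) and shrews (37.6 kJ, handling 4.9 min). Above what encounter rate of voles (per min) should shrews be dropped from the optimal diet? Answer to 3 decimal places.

0.099 per min

The zero-one rule: include shrews iff E₂/h₂ > λE₁/(1+λh₁). Equality gives the switch point.
λE₁h₂ = E₂ + λE₂h₁ ⇒ λ = E₂/(E₁h₂ − E₂h₁) = 37.6/(460.6 − 80.46) = 0.09891 per min.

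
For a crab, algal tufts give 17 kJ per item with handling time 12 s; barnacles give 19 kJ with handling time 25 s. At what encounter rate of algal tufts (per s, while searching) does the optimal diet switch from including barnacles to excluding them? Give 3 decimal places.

0.096 per s

At the threshold, the rate on algal tufts alone equals the profitability of barnacles: λ·17/(1 + λ·12) = 19/25 = 0.76.
Rearranging, λ(17 − 0.76×12) = 0.76, so λ = 0.76/7.88 = 0.09645 per s.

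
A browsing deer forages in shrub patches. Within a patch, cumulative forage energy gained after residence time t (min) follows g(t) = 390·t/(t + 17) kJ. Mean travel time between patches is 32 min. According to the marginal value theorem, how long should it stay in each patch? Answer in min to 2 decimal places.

23.32 min

By the marginal value theorem, leave when the instantaneous gain rate g'(t) equals the habitat-wide average g(t)/(T + t).
g'(t) = 390·17/(t + 17)². Setting 390·17/(t+17)² = 390t/[(t+17)(32+t)] gives 17(32+t) = t(t+17), so t² = 17×32 = 544.
t* = √544 = 23.32 min.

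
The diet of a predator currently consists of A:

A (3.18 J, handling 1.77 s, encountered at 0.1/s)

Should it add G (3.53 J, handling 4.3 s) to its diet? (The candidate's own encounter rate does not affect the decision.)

Yes

Intake rate on the current diet: R = (0.1×3.18) / (1 + 0.1×1.77) = 0.318/1.177 = 0.2702 J/s.
Profitability of G: 3.53/4.3 = 0.8209 J/s.
0.8209 > 0.2702, so adding G raises the average — include it.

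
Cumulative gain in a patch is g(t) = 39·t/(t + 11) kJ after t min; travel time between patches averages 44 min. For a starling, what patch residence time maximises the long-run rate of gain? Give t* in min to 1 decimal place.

22.0 min

Maximise g(t)/(T+t): set derivative to zero → g'(t)(T+t) = g(t).
g'(t) = 39·11/(t + 11)². Setting 39·11/(t+11)² = 39t/[(t+11)(44+t)] gives 11(44+t) = t(t+11), so t² = 11×44 = 484.
t* = √484 = 22 min.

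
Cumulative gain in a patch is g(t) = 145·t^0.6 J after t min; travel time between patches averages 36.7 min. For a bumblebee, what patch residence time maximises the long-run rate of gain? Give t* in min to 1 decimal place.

Maximise g(t)/(T+t): set derivative to zero → g'(t)(T+t) = g(t).
g'(t) = 0.6·145·t^-0.4. Setting 0.6·145·t^-0.4 = 145·t^0.6/(36.7+t) gives 0.6(36.7+t) = t, so 0.40·t = 0.6×36.7.
t* = 0.6×36.7/0.40 = 55.05 min.

55.0 min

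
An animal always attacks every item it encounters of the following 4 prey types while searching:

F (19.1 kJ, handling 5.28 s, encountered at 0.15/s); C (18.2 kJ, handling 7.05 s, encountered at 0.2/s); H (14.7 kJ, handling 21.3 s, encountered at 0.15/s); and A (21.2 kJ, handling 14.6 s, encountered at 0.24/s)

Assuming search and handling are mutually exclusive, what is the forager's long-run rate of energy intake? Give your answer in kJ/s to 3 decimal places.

1.394 kJ/s

Energy encountered per unit search time: 0.15×19.1 + 0.2×18.2 + 0.15×14.7 + 0.24×21.2 = 13.8 kJ/s.
Handling time per unit search time: 0.15×5.28 + 0.2×7.05 + 0.15×21.3 + 0.24×14.6 = 8.901.
Rate = 13.8/(1 + 8.901) = 1.394 kJ/s.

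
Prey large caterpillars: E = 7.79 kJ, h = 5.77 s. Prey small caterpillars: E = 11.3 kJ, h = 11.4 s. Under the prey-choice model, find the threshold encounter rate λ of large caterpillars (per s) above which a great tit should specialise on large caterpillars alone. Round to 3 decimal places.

At the threshold, the rate on large caterpillars alone equals the profitability of small caterpillars: λ·7.79/(1 + λ·5.77) = 11.3/11.4 = 0.9912.
Rearranging, λ(7.79 − 0.9912×5.77) = 0.9912, so λ = 0.9912/2.071 = 0.4787 per s.

0.479 per s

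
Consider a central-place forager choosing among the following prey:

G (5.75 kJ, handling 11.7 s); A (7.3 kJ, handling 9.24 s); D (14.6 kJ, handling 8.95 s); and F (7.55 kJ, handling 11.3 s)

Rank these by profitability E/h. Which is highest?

Profitability E/h (kJ/s): G = 5.75/11.7 = 0.491, A = 7.3/9.24 = 0.79, D = 14.6/8.95 = 1.63, F = 7.55/11.3 = 0.668.
Ranked: D > A > F > G.

D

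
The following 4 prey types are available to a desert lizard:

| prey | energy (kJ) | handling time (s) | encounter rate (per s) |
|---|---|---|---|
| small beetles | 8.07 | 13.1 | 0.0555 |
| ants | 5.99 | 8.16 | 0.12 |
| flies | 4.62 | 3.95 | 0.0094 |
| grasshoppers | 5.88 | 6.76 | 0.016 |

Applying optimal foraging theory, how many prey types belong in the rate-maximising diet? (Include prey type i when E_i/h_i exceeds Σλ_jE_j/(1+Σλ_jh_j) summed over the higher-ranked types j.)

4

Rank by E/h (kJ/s): flies 1.17, grasshoppers 0.87, ants 0.734, small beetles 0.616. Include each in turn until the next type's E/h falls below the running intake rate.
Rate on top 1: 0.04187. grasshoppers: 0.87 > 0.04187 → include.
Rate on top 2: 0.1201. ants: 0.734 > 0.1201 → include.
Rate on top 3: 0.4031. small beetles: 0.616 > 0.4031 → include.
Optimal diet: flies, grasshoppers, ants, small beetles — 4 of 4 types.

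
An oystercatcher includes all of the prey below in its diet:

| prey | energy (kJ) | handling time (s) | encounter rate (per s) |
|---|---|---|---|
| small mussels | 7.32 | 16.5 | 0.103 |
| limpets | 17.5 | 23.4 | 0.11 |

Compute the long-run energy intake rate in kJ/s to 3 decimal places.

0.508 kJ/s

R = (0.103×7.32 + 0.11×17.5) / (1 + 0.103×16.5 + 0.11×23.4) = 2.679/5.274 = 0.508 kJ/s.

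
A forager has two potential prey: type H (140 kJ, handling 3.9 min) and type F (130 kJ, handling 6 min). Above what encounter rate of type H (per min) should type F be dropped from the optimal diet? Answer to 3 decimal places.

The zero-one rule: include type F iff E₂/h₂ > λE₁/(1+λh₁). Equality gives the switch point.
λE₁h₂ = E₂ + λE₂h₁ ⇒ λ = E₂/(E₁h₂ − E₂h₁) = 130/(840 − 507) = 0.3904 per min.

0.390 per min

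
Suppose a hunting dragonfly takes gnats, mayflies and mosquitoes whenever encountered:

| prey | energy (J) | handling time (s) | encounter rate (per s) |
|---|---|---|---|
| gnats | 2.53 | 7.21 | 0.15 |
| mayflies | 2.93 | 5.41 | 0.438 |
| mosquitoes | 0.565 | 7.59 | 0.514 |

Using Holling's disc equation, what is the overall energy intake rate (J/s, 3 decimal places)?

Energy encountered per unit search time: 0.15×2.53 + 0.438×2.93 + 0.514×0.565 = 1.953 J/s.
Handling time per unit search time: 0.15×7.21 + 0.438×5.41 + 0.514×7.59 = 7.352.
Rate = 1.953/(1 + 7.352) = 0.2339 J/s.

0.234 J/s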